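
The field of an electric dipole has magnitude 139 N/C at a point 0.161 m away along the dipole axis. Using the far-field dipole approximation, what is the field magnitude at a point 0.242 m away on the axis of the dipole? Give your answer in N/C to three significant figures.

Dipole fields scale as 1/r³ in the far field; the geometry is the same at both points.
E₂ = E₁ · (r₁/r₂)³ = 139 · (0.161/0.242)³.
(r₁/r₂)³ = (0.6653)³ = 0.2945.
E₂ ≈ 40.93 N/C.

E ≈ 40.9 N/C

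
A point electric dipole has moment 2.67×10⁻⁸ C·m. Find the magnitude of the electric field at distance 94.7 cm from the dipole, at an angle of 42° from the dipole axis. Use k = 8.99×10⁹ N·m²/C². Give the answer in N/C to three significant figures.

E ≈ 461 N/C

At angle θ the dipole field magnitude is E = (kp/r³)·√(1 + 3cos²θ).
kp/r³ = (8.99×10⁹)(2.67×10⁻⁸) / (0.947)³ = 282.6 N/C.
√(1 + 3cos²42°) = √(1 + 3·0.5523) = √2.6568 ≈ 1.6300.
E ≈ 282.6 × 1.630 = 460.7 N/C.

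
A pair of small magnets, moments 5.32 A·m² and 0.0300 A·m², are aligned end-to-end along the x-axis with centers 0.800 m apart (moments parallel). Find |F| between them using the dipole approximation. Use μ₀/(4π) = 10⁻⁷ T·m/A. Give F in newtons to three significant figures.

F ≈ 2.34×10⁻⁷ N

On-axis B of dipole 1: B = (μ₀/4π)·2m₁/r³. Force on dipole 2: F = m₂·dB/dr.
dB/dr = −(μ₀/4π)·6m₁/r⁴, so |F| = (μ₀/4π)·6m₁m₂/r⁴.
F = 6(10⁻⁷)(5.32)(0.0300)/(0.800)⁴ = 2.338×10⁻⁷ N.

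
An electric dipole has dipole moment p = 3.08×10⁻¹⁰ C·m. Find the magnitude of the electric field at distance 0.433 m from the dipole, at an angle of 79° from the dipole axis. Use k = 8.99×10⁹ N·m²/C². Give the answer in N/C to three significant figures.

At angle θ the dipole field magnitude is E = (kp/r³)·√(1 + 3cos²θ).
kp/r³ = (8.99×10⁹)(3.08×10⁻¹⁰) / (0.433)³ = 34.11 N/C.
√(1 + 3cos²79°) = √(1 + 3·0.0364) = √1.1092 ≈ 1.0532.
E ≈ 34.11 × 1.053 = 35.92 N/C.

E ≈ 35.9 N/C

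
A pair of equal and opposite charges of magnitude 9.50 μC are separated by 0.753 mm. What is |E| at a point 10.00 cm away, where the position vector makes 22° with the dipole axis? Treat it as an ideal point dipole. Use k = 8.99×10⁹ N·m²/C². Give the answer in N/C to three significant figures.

Dipole moment p = qd = (9.50×10⁻⁶ C)(7.53×10⁻⁴ m) = 7.154×10⁻⁹ C·m.
At angle θ the dipole field magnitude is E = (kp/r³)·√(1 + 3cos²θ).
kp/r³ = (8.99×10⁹)(7.154×10⁻⁹) / (0.100)³ = 6.431×10⁴ N/C.
√(1 + 3cos²22°) = √(1 + 3·0.8597) = √3.5790 ≈ 1.8918.
E ≈ 6.431×10⁴ × 1.892 = 1.217×10⁵ N/C.

E ≈ 1.22×10⁵ N/C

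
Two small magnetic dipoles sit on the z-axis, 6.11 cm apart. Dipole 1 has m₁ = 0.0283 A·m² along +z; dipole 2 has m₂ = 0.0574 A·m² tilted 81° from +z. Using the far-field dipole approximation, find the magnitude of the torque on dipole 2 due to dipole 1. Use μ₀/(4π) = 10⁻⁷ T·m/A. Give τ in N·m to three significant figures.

τ ≈ 1.41×10⁻⁶ N·m

Dipole B is on the axis of dipole A, so B₁ there is axial: B₁ = (μ₀/4π)·2m₁/r³ along +z.
B₁ = 2(10⁻⁷)(0.0283)/(0.0611)³ = 2.481×10⁻⁵ T.
τ = m₂ B₁ sinθ.
τ = (0.0574)(2.481×10⁻⁵)·sin81° = 1.407×10⁻⁶ N·m.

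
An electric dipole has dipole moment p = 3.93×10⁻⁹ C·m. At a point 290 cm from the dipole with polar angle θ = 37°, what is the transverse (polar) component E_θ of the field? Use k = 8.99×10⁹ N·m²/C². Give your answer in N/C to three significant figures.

E_θ ≈ 0.872 N/C

For a dipole, E_θ = (kp sinθ)/r³.
kp/r³ = (8.99×10⁹)(3.93×10⁻⁹)/(2.90)³ = 1.449 N/C.
E_θ = 1.449·sin37° = 0.8718 N/C.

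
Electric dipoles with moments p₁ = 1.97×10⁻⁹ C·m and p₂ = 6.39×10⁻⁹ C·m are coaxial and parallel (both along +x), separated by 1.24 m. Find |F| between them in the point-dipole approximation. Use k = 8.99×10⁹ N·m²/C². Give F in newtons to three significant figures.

F ≈ 2.87×10⁻⁷ N

On-axis field of dipole 1 at distance r: E = 2kp₁/r³. Force on dipole 2 is F = p₂·dE/dr (gradient along axis).
dE/dr = −6kp₁/r⁴, so |F| = 6kp₁p₂/r⁴ (attractive for aligned moments).
F = 6(8.99×10⁹)(1.97×10⁻⁹)(6.39×10⁻⁹)/(1.24)⁴ = 2.872×10⁻⁷ N.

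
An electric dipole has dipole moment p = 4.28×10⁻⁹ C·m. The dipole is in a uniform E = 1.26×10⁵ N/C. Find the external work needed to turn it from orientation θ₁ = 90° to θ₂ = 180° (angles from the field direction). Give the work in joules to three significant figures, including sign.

W ≈ 5.39×10⁻⁴ J

W_ext = ΔU = U(θ₂) − U(θ₁) = −pE cosθ₂ − (−pE cosθ₁) = pE(cosθ₁ − cosθ₂).
W = (4.28×10⁻⁹)(1.26×10⁵)·(cos90° − cos180°) = (5.393×10⁻⁴)·(+1.0000) = 5.393×10⁻⁴ J.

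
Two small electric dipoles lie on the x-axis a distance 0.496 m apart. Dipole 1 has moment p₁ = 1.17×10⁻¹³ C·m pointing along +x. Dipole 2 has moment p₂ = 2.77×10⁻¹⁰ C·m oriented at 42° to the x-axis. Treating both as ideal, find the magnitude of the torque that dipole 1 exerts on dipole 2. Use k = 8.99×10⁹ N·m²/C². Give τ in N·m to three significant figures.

τ ≈ 3.20×10⁻¹² N·m

The second dipole sits on the axis of the first, so the field there is axial: E₁ = 2kp₁/r³ along +x.
E₁ = 2(8.99×10⁹)(1.17×10⁻¹³)/(0.496)³ = 0.01724 N/C.
Torque on the second dipole: τ = p₂ E₁ sinθ.
τ = (2.77×10⁻¹⁰)(0.01724)·sin42° = 3.195×10⁻¹² N·m.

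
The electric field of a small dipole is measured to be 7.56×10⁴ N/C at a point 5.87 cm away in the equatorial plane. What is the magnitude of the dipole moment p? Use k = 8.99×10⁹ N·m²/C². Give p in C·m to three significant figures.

In the equatorial plane E = kp/r³, so p = Er³/(k).
p = (7.56×10⁴)·(0.0587)³ / (8.99×10⁹) = 1.701×10⁻⁹ C·m.

p ≈ 1.70×10⁻⁹ C·m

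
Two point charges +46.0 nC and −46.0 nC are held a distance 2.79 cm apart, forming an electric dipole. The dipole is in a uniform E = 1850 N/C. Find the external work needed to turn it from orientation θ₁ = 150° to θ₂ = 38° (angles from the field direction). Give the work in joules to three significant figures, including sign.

W ≈ -3.93×10⁻⁶ J

Dipole moment p = qd = (4.60×10⁻⁸ C)(0.0279 m) = 1.283×10⁻⁹ C·m.
W_ext = ΔU = U(θ₂) − U(θ₁) = −pE cosθ₂ − (−pE cosθ₁) = pE(cosθ₁ − cosθ₂).
W = (1.283×10⁻⁹)(1850)·(cos150° − cos38°) = (2.374×10⁻⁶)·(-1.6540) = -3.926×10⁻⁶ J.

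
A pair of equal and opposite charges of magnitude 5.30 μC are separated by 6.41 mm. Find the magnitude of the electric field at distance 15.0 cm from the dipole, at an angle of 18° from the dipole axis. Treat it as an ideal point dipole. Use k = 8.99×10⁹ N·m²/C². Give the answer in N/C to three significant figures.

E ≈ 1.74×10⁵ N/C

Dipole moment p = qd = (5.30×10⁻⁶ C)(0.00641 m) = 3.397×10⁻⁸ C·m.
At angle θ the dipole field magnitude is E = (kp/r³)·√(1 + 3cos²θ).
kp/r³ = (8.99×10⁹)(3.397×10⁻⁸) / (0.150)³ = 9.049×10⁴ N/C.
√(1 + 3cos²18°) = √(1 + 3·0.9045) = √3.7135 ≈ 1.9271.
E ≈ 9.049×10⁴ × 1.927 = 1.744×10⁵ N/C.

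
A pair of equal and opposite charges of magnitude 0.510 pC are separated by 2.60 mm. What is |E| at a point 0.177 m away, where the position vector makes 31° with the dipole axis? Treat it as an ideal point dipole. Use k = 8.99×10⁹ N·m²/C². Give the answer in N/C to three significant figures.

Dipole moment p = qd = (5.10×10⁻¹³ C)(0.00260 m) = 1.326×10⁻¹⁵ C·m.
At angle θ the dipole field magnitude is E = (kp/r³)·√(1 + 3cos²θ).
kp/r³ = (8.99×10⁹)(1.326×10⁻¹⁵) / (0.177)³ = 0.002150 N/C.
√(1 + 3cos²31°) = √(1 + 3·0.7347) = √3.2042 ≈ 1.7900.
E ≈ 0.002150 × 1.790 = 0.003848 N/C.

E ≈ 0.00385 N/C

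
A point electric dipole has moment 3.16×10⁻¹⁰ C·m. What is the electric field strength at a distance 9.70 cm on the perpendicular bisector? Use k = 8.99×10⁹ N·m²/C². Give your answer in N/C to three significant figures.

On the perpendicular bisector E = kp/r³ (half the axial value at the same distance).
E = (8.99×10⁹)(3.16×10⁻¹⁰) / (0.0970)³ = 3113 N/C.

E ≈ 3110 N/C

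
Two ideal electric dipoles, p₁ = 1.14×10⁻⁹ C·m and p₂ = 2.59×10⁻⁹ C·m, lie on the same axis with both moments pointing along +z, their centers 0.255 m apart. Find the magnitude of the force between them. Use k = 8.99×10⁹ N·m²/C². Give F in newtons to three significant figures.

F ≈ 3.77×10⁻⁵ N

On-axis field of dipole 1 at distance r: E = 2kp₁/r³. Force on dipole 2 is F = p₂·dE/dr (gradient along axis).
dE/dr = −6kp₁/r⁴, so |F| = 6kp₁p₂/r⁴ (attractive for aligned moments).
F = 6(8.99×10⁹)(1.14×10⁻⁹)(2.59×10⁻⁹)/(0.255)⁴ = 3.767×10⁻⁵ N.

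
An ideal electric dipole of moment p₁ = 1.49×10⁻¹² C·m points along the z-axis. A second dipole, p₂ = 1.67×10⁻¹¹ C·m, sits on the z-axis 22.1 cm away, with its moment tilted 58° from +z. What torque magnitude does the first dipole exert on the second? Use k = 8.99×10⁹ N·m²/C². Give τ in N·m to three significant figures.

The second dipole sits on the axis of the first, so the field there is axial: E₁ = 2kp₁/r³ along +z.
E₁ = 2(8.99×10⁹)(1.49×10⁻¹²)/(0.221)³ = 2.482 N/C.
Torque on the second dipole: τ = p₂ E₁ sinθ.
τ = (1.67×10⁻¹¹)(2.482)·sin58° = 3.515×10⁻¹¹ N·m.

τ ≈ 3.52×10⁻¹¹ N·m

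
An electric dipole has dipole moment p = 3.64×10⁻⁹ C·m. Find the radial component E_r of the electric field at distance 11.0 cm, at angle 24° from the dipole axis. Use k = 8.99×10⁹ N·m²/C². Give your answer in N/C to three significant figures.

For a dipole, E_r = (2kp cosθ)/r³.
kp/r³ = (8.99×10⁹)(3.64×10⁻⁹)/(0.110)³ = 2.459×10⁴ N/C.
E_r = 2·2.459×10⁴·cos24° = 4.492×10⁴ N/C.

E_r ≈ 4.49×10⁴ N/C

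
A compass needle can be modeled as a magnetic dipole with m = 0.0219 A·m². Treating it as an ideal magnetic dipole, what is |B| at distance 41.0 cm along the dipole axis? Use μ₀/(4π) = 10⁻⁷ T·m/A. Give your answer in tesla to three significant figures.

On axis B = (μ₀/4π)·2m/r³.
B = 2·(10⁻⁷)·(0.0219) / (0.410)³ = 6.355×10⁻⁸ T.

B ≈ 6.36×10⁻⁸ T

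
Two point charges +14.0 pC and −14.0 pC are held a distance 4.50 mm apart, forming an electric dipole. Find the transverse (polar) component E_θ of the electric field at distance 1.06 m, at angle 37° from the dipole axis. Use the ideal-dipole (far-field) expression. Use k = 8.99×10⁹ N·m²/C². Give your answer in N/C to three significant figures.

E_θ ≈ 2.86×10⁻⁴ N/C

Dipole moment p = qd = (1.40×10⁻¹¹ C)(0.00450 m) = 6.30×10⁻¹⁴ C·m.
For a dipole, E_θ = (kp sinθ)/r³.
kp/r³ = (8.99×10⁹)(6.30×10⁻¹⁴)/(1.06)³ = 4.755×10⁻⁴ N/C.
E_θ = 4.755×10⁻⁴·sin37° = 2.862×10⁻⁴ N/C.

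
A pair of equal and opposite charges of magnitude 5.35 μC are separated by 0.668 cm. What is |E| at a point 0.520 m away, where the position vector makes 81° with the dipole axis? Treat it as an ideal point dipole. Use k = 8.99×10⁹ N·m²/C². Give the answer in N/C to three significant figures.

E ≈ 2370 N/C

Dipole moment p = qd = (5.35×10⁻⁶ C)(0.00668 m) = 3.574×10⁻⁸ C·m.
At angle θ the dipole field magnitude is E = (kp/r³)·√(1 + 3cos²θ).
kp/r³ = (8.99×10⁹)(3.574×10⁻⁸) / (0.520)³ = 2285 N/C.
√(1 + 3cos²81°) = √(1 + 3·0.0245) = √1.0734 ≈ 1.0361.
E ≈ 2285 × 1.036 = 2367 N/C.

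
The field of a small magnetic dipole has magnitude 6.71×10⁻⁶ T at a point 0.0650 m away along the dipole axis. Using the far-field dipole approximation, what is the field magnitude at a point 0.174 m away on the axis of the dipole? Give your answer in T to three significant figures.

Dipole fields scale as 1/r³ in the far field; the geometry is the same at both points.
B₂ = B₁ · (r₁/r₂)³ = 6.71×10⁻⁶ · (0.0650/0.174)³.
(r₁/r₂)³ = (0.3736)³ = 0.05213.
B₂ ≈ 3.498×10⁻⁷ T.

B ≈ 3.50×10⁻⁷ T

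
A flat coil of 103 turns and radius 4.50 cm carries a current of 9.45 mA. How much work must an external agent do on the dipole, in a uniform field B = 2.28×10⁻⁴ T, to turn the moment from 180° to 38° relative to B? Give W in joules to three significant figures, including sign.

m = NIA = NIπa² = 103·(0.00945)·π·(0.0450)² = 0.006192 A·m².
W_ext = ΔU = −mB cosθ₂ + mB cosθ₁ = mB(cosθ₁ − cosθ₂).
W = (0.006192)(2.28×10⁻⁴)·(cos180° − cos38°) = (1.412×10⁻⁶)·(-1.7880) = -2.524×10⁻⁶ J.

W ≈ -2.52×10⁻⁶ J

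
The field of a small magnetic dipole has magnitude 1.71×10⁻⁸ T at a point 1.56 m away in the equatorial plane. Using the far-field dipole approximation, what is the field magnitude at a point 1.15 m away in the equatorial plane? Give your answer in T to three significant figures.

B ≈ 4.27×10⁻⁸ T

Dipole fields scale as 1/r³ in the far field; the geometry is the same at both points.
B₂ = B₁ · (r₁/r₂)³ = 1.71×10⁻⁸ · (1.56/1.15)³.
(r₁/r₂)³ = (1.357)³ = 2.496.
B₂ ≈ 4.269×10⁻⁸ T.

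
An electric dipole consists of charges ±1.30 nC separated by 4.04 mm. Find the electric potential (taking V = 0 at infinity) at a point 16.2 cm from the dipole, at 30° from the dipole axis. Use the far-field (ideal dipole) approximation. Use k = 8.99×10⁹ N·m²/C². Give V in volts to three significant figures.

V ≈ 1.56 V

Dipole moment p = qd = (1.30×10⁻⁹ C)(0.00404 m) = 5.252×10⁻¹² C·m.
The dipole potential is V = kp cosθ / r².
V = (8.99×10⁹)(5.252×10⁻¹²)·cos30° / (0.162)² = 1.558 V.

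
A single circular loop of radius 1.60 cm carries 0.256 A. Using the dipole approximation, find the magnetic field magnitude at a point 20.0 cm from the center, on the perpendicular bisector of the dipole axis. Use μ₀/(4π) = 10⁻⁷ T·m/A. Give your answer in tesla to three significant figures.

Magnetic moment m = IA = Iπa² = (0.256)·π·(0.0160)² = 2.059×10⁻⁴ A·m².
In the equatorial plane B = (μ₀/4π)·m/r³ (half the axial value).
B = (10⁻⁷)·(2.059×10⁻⁴) / (0.200)³ = 2.574×10⁻⁹ T.

B ≈ 2.57×10⁻⁹ T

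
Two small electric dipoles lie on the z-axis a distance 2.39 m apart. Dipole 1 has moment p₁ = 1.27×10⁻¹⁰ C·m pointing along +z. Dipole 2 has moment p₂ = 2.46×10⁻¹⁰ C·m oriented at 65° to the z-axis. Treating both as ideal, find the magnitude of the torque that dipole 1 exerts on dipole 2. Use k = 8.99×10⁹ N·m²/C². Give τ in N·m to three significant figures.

The second dipole sits on the axis of the first, so the field there is axial: E₁ = 2kp₁/r³ along +z.
E₁ = 2(8.99×10⁹)(1.27×10⁻¹⁰)/(2.39)³ = 0.1673 N/C.
Torque on the second dipole: τ = p₂ E₁ sinθ.
τ = (2.46×10⁻¹⁰)(0.1673)·sin65° = 3.729×10⁻¹¹ N·m.

τ ≈ 3.73×10⁻¹¹ N·m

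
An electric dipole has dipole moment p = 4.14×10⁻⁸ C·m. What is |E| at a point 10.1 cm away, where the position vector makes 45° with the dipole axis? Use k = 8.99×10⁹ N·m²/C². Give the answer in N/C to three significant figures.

E ≈ 5.71×10⁵ N/C

At angle θ the dipole field magnitude is E = (kp/r³)·√(1 + 3cos²θ).
kp/r³ = (8.99×10⁹)(4.14×10⁻⁸) / (0.101)³ = 3.612×10⁵ N/C.
√(1 + 3cos²45°) = √(1 + 3·0.5000) = √2.5000 ≈ 1.5811.
E ≈ 3.612×10⁵ × 1.581 = 5.712×10⁵ N/C.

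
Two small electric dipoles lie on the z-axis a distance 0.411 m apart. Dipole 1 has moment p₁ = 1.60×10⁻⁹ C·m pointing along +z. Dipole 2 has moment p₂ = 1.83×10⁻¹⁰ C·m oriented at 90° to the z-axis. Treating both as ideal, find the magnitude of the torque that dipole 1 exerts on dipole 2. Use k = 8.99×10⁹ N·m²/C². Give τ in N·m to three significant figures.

τ ≈ 7.58×10⁻⁸ N·m

The second dipole sits on the axis of the first, so the field there is axial: E₁ = 2kp₁/r³ along +z.
E₁ = 2(8.99×10⁹)(1.60×10⁻⁹)/(0.411)³ = 414.4 N/C.
Torque on the second dipole: τ = p₂ E₁ sinθ.
τ = (1.83×10⁻¹⁰)(414.4)·sin90° = 7.583×10⁻⁸ N·m.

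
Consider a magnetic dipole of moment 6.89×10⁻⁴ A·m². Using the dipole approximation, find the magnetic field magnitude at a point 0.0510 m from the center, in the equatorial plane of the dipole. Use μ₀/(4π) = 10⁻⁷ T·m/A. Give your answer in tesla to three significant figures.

B ≈ 5.19×10⁻⁷ T

In the equatorial plane B = (μ₀/4π)·m/r³ (half the axial value).
B = (10⁻⁷)·(6.89×10⁻⁴) / (0.0510)³ = 5.194×10⁻⁷ T.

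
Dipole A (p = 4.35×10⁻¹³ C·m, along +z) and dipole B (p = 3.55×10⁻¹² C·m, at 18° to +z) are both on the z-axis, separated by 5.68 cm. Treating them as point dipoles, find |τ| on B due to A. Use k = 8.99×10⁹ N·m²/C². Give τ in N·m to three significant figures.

τ ≈ 4.68×10⁻¹¹ N·m

The second dipole sits on the axis of the first, so the field there is axial: E₁ = 2kp₁/r³ along +z.
E₁ = 2(8.99×10⁹)(4.35×10⁻¹³)/(0.0568)³ = 42.68 N/C.
Torque on the second dipole: τ = p₂ E₁ sinθ.
τ = (3.55×10⁻¹²)(42.68)·sin18° = 4.682×10⁻¹¹ N·m.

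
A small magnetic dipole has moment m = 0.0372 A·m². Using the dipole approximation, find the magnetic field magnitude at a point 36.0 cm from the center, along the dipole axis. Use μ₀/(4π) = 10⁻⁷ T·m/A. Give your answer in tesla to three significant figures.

B ≈ 1.59×10⁻⁷ T

On axis B = (μ₀/4π)·2m/r³.
B = 2·(10⁻⁷)·(0.0372) / (0.360)³ = 1.595×10⁻⁷ T.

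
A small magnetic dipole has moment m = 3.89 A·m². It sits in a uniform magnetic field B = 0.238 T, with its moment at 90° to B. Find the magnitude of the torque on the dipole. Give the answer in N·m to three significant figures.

τ ≈ 0.926 N·m

Torque on a magnetic dipole: τ = mB sinθ.
τ = (3.89)(0.238)·sin90° = 0.9258 N·m.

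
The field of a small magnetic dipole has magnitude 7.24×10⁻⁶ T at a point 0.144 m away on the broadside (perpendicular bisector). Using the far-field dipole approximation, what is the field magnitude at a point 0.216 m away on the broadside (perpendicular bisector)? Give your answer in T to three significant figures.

Dipole fields scale as 1/r³ in the far field; the geometry is the same at both points.
B₂ = B₁ · (r₁/r₂)³ = 7.24×10⁻⁶ · (0.144/0.216)³.
(r₁/r₂)³ = (0.6667)³ = 0.2963.
B₂ ≈ 2.145×10⁻⁶ T.

B ≈ 2.15×10⁻⁶ T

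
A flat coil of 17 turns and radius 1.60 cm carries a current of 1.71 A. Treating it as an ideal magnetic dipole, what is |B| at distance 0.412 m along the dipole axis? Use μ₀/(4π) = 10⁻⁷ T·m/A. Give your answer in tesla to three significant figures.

B ≈ 6.69×10⁻⁸ T

m = NIA = NIπa² = 17·(1.71)·π·(0.0160)² = 0.02338 A·m².
On axis B = (μ₀/4π)·2m/r³.
B = 2·(10⁻⁷)·(0.02338) / (0.412)³ = 6.686×10⁻⁸ T.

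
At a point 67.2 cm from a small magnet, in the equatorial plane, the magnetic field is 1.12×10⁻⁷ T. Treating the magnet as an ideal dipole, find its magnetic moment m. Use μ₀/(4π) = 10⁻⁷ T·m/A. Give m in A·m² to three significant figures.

m ≈ 0.340 A·m²

In the equatorial plane B = (μ₀/4π)·m/r³, so m = Br³·4π/(μ₀).
m = (1.12×10⁻⁷)·(0.672)³ / (10⁻⁷) = 0.3399 A·m².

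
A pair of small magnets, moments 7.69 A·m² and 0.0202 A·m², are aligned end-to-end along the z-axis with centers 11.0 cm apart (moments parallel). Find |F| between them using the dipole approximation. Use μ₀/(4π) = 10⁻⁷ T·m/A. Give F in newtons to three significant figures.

On-axis B of dipole 1: B = (μ₀/4π)·2m₁/r³. Force on dipole 2: F = m₂·dB/dr.
dB/dr = −(μ₀/4π)·6m₁/r⁴, so |F| = (μ₀/4π)·6m₁m₂/r⁴.
F = 6(10⁻⁷)(7.69)(0.0202)/(0.110)⁴ = 6.366×10⁻⁴ N.

F ≈ 6.37×10⁻⁴ N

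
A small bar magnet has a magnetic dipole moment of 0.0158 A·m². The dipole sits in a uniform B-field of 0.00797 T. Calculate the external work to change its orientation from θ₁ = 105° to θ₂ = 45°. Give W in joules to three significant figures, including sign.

W_ext = ΔU = −mB cosθ₂ + mB cosθ₁ = mB(cosθ₁ − cosθ₂).
W = (0.0158)(0.00797)·(cos105° − cos45°) = (1.259×10⁻⁴)·(-0.9659) = -1.216×10⁻⁴ J.

W ≈ -1.22×10⁻⁴ J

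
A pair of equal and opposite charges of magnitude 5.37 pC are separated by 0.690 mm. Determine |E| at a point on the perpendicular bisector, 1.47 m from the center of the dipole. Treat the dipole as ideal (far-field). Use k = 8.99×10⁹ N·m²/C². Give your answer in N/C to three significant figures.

E ≈ 1.05×10⁻⁵ N/C

Dipole moment p = qd = (5.37×10⁻¹² C)(6.90×10⁻⁴ m) = 3.705×10⁻¹⁵ C·m.
On the perpendicular bisector E = kp/r³ (half the axial value at the same distance).
E = (8.99×10⁹)(3.705×10⁻¹⁵) / (1.47)³ = 1.049×10⁻⁵ N/C.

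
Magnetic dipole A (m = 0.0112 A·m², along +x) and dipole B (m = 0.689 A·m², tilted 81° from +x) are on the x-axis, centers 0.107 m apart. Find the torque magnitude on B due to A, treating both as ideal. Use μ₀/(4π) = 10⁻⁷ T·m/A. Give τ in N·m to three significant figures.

τ ≈ 1.24×10⁻⁶ N·m

Dipole B is on the axis of dipole A, so B₁ there is axial: B₁ = (μ₀/4π)·2m₁/r³ along +x.
B₁ = 2(10⁻⁷)(0.0112)/(0.107)³ = 1.829×10⁻⁶ T.
τ = m₂ B₁ sinθ.
τ = (0.689)(1.829×10⁻⁶)·sin81° = 1.244×10⁻⁶ N·m.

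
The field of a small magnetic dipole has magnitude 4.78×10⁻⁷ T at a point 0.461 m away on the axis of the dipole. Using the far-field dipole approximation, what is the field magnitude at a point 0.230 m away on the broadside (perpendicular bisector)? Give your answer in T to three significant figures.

Dipole fields scale as 1/r³ in the far field.
The axial field is twice the equatorial field at the same r, so the geometry factor is 1/2.
B₂ = B₁ · (1/2) · (r₁/r₂)³ = 4.78×10⁻⁷ · 0.5 · (0.461/0.230)³.
(r₁/r₂)³ = (2.004)³ = 8.052.
B₂ ≈ 1.924×10⁻⁶ T.

B ≈ 1.92×10⁻⁶ T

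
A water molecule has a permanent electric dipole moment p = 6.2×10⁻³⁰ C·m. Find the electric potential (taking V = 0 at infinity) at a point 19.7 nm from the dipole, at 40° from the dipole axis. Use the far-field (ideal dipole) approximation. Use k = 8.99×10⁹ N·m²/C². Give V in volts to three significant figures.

The dipole potential is V = kp cosθ / r².
V = (8.99×10⁹)(6.20×10⁻³⁰)·cos40° / (1.97×10⁻⁸)² = 1.100×10⁻⁴ V.

V ≈ 1.10×10⁻⁴ V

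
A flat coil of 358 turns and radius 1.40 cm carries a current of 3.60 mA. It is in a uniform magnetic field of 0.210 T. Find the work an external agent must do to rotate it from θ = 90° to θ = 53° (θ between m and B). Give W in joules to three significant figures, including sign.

m = NIA = NIπa² = 358·(0.00360)·π·(0.0140)² = 7.936×10⁻⁴ A·m².
W_ext = ΔU = −mB cosθ₂ + mB cosθ₁ = mB(cosθ₁ − cosθ₂).
W = (7.936×10⁻⁴)(0.210)·(cos90° − cos53°) = (1.667×10⁻⁴)·(-0.6018) = -1.003×10⁻⁴ J.

W ≈ -1.00×10⁻⁴ J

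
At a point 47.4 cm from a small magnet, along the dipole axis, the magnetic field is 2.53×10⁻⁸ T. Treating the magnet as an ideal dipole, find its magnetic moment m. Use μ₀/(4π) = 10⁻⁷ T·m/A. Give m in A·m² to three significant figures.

m ≈ 0.0135 A·m²

On axis B = (μ₀/4π)·2m/r³, so m = Br³·4π/(μ₀·2).
m = (2.53×10⁻⁸)·(0.474)³ / (2·10⁻⁷) = 0.01347 A·m².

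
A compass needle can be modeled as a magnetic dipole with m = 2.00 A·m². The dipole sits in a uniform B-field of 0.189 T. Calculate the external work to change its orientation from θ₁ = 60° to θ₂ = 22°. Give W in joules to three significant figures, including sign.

W_ext = ΔU = −mB cosθ₂ + mB cosθ₁ = mB(cosθ₁ − cosθ₂).
W = (2.00)(0.189)·(cos60° − cos22°) = (0.3780)·(-0.4272) = -0.1615 J.

W ≈ -0.161 J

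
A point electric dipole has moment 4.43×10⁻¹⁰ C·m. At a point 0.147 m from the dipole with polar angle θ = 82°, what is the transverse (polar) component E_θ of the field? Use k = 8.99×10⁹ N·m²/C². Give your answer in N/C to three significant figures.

For a dipole, E_θ = (kp sinθ)/r³.
kp/r³ = (8.99×10⁹)(4.43×10⁻¹⁰)/(0.147)³ = 1254 N/C.
E_θ = 1254·sin82° = 1242 N/C.

E_θ ≈ 1240 N/C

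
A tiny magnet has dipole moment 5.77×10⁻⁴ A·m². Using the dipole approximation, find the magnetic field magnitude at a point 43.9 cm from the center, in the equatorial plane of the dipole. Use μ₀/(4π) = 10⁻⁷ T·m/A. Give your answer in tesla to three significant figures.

B ≈ 6.82×10⁻¹⁰ T

In the equatorial plane B = (μ₀/4π)·m/r³ (half the axial value).
B = (10⁻⁷)·(5.77×10⁻⁴) / (0.439)³ = 6.820×10⁻¹⁰ T.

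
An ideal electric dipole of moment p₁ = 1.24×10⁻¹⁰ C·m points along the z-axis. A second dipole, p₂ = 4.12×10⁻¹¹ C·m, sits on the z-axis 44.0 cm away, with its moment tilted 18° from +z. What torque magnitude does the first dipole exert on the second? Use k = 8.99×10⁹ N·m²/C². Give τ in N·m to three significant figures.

τ ≈ 3.33×10⁻¹⁰ N·m

The second dipole sits on the axis of the first, so the field there is axial: E₁ = 2kp₁/r³ along +z.
E₁ = 2(8.99×10⁹)(1.24×10⁻¹⁰)/(0.440)³ = 26.17 N/C.
Torque on the second dipole: τ = p₂ E₁ sinθ.
τ = (4.12×10⁻¹¹)(26.17)·sin18° = 3.332×10⁻¹⁰ N·m.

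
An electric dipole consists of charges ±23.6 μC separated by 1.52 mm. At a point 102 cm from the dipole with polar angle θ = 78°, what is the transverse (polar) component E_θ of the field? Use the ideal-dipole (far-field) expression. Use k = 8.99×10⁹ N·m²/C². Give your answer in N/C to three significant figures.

E_θ ≈ 297 N/C

Dipole moment p = qd = (2.36×10⁻⁵ C)(0.00152 m) = 3.587×10⁻⁸ C·m.
For a dipole, E_θ = (kp sinθ)/r³.
kp/r³ = (8.99×10⁹)(3.587×10⁻⁸)/(1.02)³ = 303.9 N/C.
E_θ = 303.9·sin78° = 297.2 N/C.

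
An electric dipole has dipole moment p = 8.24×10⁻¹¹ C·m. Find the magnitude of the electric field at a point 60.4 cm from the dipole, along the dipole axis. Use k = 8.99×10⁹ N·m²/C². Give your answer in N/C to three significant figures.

E ≈ 6.72 N/C

On the dipole axis E = 2kp/r³.
E = 2·(8.99×10⁹)(8.24×10⁻¹¹) / (0.604)³ = 6.724 N/C.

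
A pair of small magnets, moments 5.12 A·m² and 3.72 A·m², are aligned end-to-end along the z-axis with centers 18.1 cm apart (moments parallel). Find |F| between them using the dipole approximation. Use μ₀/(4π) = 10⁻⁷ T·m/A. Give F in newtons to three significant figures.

F ≈ 0.0106 N

On-axis B of dipole 1: B = (μ₀/4π)·2m₁/r³. Force on dipole 2: F = m₂·dB/dr.
dB/dr = −(μ₀/4π)·6m₁/r⁴, so |F| = (μ₀/4π)·6m₁m₂/r⁴.
F = 6(10⁻⁷)(5.12)(3.72)/(0.181)⁴ = 0.01065 N.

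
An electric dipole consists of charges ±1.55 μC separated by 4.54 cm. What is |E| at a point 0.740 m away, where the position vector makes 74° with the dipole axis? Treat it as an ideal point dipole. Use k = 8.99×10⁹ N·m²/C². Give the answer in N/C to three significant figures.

E ≈ 1730 N/C

Dipole moment p = qd = (1.55×10⁻⁶ C)(0.0454 m) = 7.037×10⁻⁸ C·m.
At angle θ the dipole field magnitude is E = (kp/r³)·√(1 + 3cos²θ).
kp/r³ = (8.99×10⁹)(7.037×10⁻⁸) / (0.740)³ = 1561 N/C.
√(1 + 3cos²74°) = √(1 + 3·0.0760) = √1.2279 ≈ 1.1081.
E ≈ 1561 × 1.108 = 1730 N/C.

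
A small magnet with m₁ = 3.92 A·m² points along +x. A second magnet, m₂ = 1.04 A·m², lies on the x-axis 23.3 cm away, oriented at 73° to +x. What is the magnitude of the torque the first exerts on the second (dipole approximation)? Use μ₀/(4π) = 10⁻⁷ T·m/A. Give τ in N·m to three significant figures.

Dipole B is on the axis of dipole A, so B₁ there is axial: B₁ = (μ₀/4π)·2m₁/r³ along +x.
B₁ = 2(10⁻⁷)(3.92)/(0.233)³ = 6.198×10⁻⁵ T.
τ = m₂ B₁ sinθ.
τ = (1.04)(6.198×10⁻⁵)·sin73° = 6.164×10⁻⁵ N·m.

τ ≈ 6.16×10⁻⁵ N·m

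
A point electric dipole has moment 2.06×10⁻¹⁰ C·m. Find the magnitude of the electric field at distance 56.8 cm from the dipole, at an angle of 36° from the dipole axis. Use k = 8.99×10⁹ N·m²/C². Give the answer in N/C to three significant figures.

At angle θ the dipole field magnitude is E = (kp/r³)·√(1 + 3cos²θ).
kp/r³ = (8.99×10⁹)(2.06×10⁻¹⁰) / (0.568)³ = 10.11 N/C.
√(1 + 3cos²36°) = √(1 + 3·0.6545) = √2.9635 ≈ 1.7215.
E ≈ 10.11 × 1.721 = 17.40 N/C.

E ≈ 17.4 N/C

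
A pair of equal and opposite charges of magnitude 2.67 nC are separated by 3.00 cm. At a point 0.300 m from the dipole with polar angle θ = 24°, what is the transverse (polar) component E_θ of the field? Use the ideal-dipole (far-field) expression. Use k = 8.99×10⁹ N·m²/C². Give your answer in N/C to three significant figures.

Dipole moment p = qd = (2.67×10⁻⁹ C)(0.0300 m) = 8.01×10⁻¹¹ C·m.
For a dipole, E_θ = (kp sinθ)/r³.
kp/r³ = (8.99×10⁹)(8.01×10⁻¹¹)/(0.300)³ = 26.67 N/C.
E_θ = 26.67·sin24° = 10.85 N/C.

E_θ ≈ 10.8 N/C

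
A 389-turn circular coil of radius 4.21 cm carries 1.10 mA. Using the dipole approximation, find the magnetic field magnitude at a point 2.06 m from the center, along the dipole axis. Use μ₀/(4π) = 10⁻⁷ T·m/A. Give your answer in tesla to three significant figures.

B ≈ 5.45×10⁻¹¹ T

m = NIA = NIπa² = 389·(0.00110)·π·(0.0421)² = 0.002383 A·m².
On axis B = (μ₀/4π)·2m/r³.
B = 2·(10⁻⁷)·(0.002383) / (2.06)³ = 5.452×10⁻¹¹ T.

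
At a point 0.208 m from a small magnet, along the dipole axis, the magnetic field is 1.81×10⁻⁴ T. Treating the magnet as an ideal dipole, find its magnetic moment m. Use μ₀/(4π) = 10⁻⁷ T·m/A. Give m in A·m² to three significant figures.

m ≈ 8.14 A·m²

On axis B = (μ₀/4π)·2m/r³, so m = Br³·4π/(μ₀·2).
m = (1.81×10⁻⁴)·(0.208)³ / (2·10⁻⁷) = 8.144 A·m².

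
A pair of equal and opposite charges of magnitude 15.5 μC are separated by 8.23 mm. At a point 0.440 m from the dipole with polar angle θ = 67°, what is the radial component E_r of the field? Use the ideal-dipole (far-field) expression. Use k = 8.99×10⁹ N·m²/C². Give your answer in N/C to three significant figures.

Dipole moment p = qd = (1.55×10⁻⁵ C)(0.00823 m) = 1.276×10⁻⁷ C·m.
For a dipole, E_r = (2kp cosθ)/r³.
kp/r³ = (8.99×10⁹)(1.276×10⁻⁷)/(0.440)³ = 1.347×10⁴ N/C.
E_r = 2·1.347×10⁴·cos67° = 1.052×10⁴ N/C.

E_r ≈ 1.05×10⁴ N/C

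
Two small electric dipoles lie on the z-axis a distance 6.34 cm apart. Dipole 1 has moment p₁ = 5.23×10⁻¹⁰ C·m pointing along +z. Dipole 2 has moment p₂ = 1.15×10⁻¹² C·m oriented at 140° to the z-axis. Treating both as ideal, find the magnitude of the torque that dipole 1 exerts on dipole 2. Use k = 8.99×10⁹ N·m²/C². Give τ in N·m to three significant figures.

τ ≈ 2.73×10⁻⁸ N·m

The second dipole sits on the axis of the first, so the field there is axial: E₁ = 2kp₁/r³ along +z.
E₁ = 2(8.99×10⁹)(5.23×10⁻¹⁰)/(0.0634)³ = 3.690×10⁴ N/C.
Torque on the second dipole: τ = p₂ E₁ sinθ.
τ = (1.15×10⁻¹²)(3.690×10⁴)·sin140° = 2.728×10⁻⁸ N·m.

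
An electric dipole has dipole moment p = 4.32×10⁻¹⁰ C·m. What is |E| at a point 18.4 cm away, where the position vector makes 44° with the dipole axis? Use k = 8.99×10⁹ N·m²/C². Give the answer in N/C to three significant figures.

At angle θ the dipole field magnitude is E = (kp/r³)·√(1 + 3cos²θ).
kp/r³ = (8.99×10⁹)(4.32×10⁻¹⁰) / (0.184)³ = 623.4 N/C.
√(1 + 3cos²44°) = √(1 + 3·0.5174) = √2.5523 ≈ 1.5976.
E ≈ 623.4 × 1.598 = 996.0 N/C.

E ≈ 996 N/C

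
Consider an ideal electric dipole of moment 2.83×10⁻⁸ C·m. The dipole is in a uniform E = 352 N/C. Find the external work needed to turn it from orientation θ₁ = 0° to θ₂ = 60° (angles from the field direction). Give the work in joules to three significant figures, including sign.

W_ext = ΔU = U(θ₂) − U(θ₁) = −pE cosθ₂ − (−pE cosθ₁) = pE(cosθ₁ − cosθ₂).
W = (2.83×10⁻⁸)(352)·(cos0° − cos60°) = (9.962×10⁻⁶)·(+0.5000) = 4.981×10⁻⁶ J.

W ≈ 4.98×10⁻⁶ J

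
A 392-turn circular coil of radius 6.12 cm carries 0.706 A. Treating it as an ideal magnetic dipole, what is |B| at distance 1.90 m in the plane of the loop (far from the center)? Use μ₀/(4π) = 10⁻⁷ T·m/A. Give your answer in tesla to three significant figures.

B ≈ 4.75×10⁻⁸ T

m = NIA = NIπa² = 392·(0.706)·π·(0.0612)² = 3.256 A·m².
In the equatorial plane B = (μ₀/4π)·m/r³ (half the axial value).
B = (10⁻⁷)·(3.256) / (1.90)³ = 4.747×10⁻⁸ T.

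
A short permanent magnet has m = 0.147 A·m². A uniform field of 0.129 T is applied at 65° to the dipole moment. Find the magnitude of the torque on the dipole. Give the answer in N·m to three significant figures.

Torque on a magnetic dipole: τ = mB sinθ.
τ = (0.147)(0.129)·sin65° = 0.01719 N·m.

τ ≈ 0.0172 N·m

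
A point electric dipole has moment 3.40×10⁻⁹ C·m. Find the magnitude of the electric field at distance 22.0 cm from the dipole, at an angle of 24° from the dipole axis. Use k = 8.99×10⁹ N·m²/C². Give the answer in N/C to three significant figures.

At angle θ the dipole field magnitude is E = (kp/r³)·√(1 + 3cos²θ).
kp/r³ = (8.99×10⁹)(3.40×10⁻⁹) / (0.220)³ = 2871 N/C.
√(1 + 3cos²24°) = √(1 + 3·0.8346) = √3.5037 ≈ 1.8718.
E ≈ 2871 × 1.872 = 5373 N/C.

E ≈ 5370 N/C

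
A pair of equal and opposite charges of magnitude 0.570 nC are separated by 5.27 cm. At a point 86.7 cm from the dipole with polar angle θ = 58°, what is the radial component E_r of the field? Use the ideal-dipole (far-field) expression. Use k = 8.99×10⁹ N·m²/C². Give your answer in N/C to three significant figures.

E_r ≈ 0.439 N/C

Dipole moment p = qd = (5.70×10⁻¹⁰ C)(0.0527 m) = 3.004×10⁻¹¹ C·m.
For a dipole, E_r = (2kp cosθ)/r³.
kp/r³ = (8.99×10⁹)(3.004×10⁻¹¹)/(0.867)³ = 0.4144 N/C.
E_r = 2·0.4144·cos58° = 0.4392 N/C.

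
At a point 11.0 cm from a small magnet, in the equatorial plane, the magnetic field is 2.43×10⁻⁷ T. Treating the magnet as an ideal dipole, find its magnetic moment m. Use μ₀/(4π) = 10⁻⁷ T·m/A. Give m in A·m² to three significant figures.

m ≈ 0.00323 A·m²

In the equatorial plane B = (μ₀/4π)·m/r³, so m = Br³·4π/(μ₀).
m = (2.43×10⁻⁷)·(0.110)³ / (10⁻⁷) = 0.003234 A·m².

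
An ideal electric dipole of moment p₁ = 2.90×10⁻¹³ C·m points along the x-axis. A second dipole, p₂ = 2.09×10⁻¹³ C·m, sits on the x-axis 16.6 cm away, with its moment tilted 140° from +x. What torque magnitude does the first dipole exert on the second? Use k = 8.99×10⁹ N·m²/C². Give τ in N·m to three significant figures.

τ ≈ 1.53×10⁻¹³ N·m

The second dipole sits on the axis of the first, so the field there is axial: E₁ = 2kp₁/r³ along +x.
E₁ = 2(8.99×10⁹)(2.90×10⁻¹³)/(0.166)³ = 1.140 N/C.
Torque on the second dipole: τ = p₂ E₁ sinθ.
τ = (2.09×10⁻¹³)(1.140)·sin140° = 1.531×10⁻¹³ N·m.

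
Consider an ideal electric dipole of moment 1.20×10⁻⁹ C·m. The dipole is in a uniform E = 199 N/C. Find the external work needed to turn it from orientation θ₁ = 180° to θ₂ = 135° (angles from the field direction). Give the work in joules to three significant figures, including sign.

W_ext = ΔU = U(θ₂) − U(θ₁) = −pE cosθ₂ − (−pE cosθ₁) = pE(cosθ₁ − cosθ₂).
W = (1.20×10⁻⁹)(199)·(cos180° − cos135°) = (2.388×10⁻⁷)·(-0.2929) = -6.994×10⁻⁸ J.

W ≈ -6.99×10⁻⁸ J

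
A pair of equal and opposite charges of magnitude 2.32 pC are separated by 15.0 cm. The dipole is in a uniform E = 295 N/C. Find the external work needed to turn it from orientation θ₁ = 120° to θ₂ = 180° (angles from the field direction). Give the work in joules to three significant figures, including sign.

W ≈ 5.13×10⁻¹¹ J

Dipole moment p = qd = (2.32×10⁻¹² C)(0.150 m) = 3.48×10⁻¹³ C·m.
W_ext = ΔU = U(θ₂) − U(θ₁) = −pE cosθ₂ − (−pE cosθ₁) = pE(cosθ₁ − cosθ₂).
W = (3.48×10⁻¹³)(295)·(cos120° − cos180°) = (1.027×10⁻¹⁰)·(+0.5000) = 5.133×10⁻¹¹ J.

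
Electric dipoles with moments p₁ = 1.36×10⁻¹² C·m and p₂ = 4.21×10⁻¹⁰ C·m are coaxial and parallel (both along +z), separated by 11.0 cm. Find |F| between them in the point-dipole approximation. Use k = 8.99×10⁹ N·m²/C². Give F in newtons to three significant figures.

F ≈ 2.11×10⁻⁷ N

On-axis field of dipole 1 at distance r: E = 2kp₁/r³. Force on dipole 2 is F = p₂·dE/dr (gradient along axis).
dE/dr = −6kp₁/r⁴, so |F| = 6kp₁p₂/r⁴ (attractive for aligned moments).
F = 6(8.99×10⁹)(1.36×10⁻¹²)(4.21×10⁻¹⁰)/(0.110)⁴ = 2.109×10⁻⁷ N.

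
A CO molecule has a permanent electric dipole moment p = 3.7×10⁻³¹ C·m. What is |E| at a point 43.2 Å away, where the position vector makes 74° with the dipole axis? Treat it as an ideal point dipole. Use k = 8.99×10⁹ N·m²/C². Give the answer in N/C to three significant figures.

E ≈ 4.57×10⁴ N/C

At angle θ the dipole field magnitude is E = (kp/r³)·√(1 + 3cos²θ).
kp/r³ = (8.99×10⁹)(3.70×10⁻³¹) / (4.32×10⁻⁹)³ = 4.126×10⁴ N/C.
√(1 + 3cos²74°) = √(1 + 3·0.0760) = √1.2279 ≈ 1.1081.
E ≈ 4.126×10⁴ × 1.108 = 4.572×10⁴ N/C.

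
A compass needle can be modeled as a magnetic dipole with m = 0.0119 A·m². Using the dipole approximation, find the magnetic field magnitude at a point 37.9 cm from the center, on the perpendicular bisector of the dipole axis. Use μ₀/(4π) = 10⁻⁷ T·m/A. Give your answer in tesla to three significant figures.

In the equatorial plane B = (μ₀/4π)·m/r³ (half the axial value).
B = (10⁻⁷)·(0.0119) / (0.379)³ = 2.186×10⁻⁸ T.

B ≈ 2.19×10⁻⁸ T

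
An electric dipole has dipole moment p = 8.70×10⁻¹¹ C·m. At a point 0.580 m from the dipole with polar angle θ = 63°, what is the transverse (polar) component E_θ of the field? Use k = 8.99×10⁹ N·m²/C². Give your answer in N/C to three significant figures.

E_θ ≈ 3.57 N/C

For a dipole, E_θ = (kp sinθ)/r³.
kp/r³ = (8.99×10⁹)(8.70×10⁻¹¹)/(0.580)³ = 4.009 N/C.
E_θ = 4.009·sin63° = 3.572 N/C.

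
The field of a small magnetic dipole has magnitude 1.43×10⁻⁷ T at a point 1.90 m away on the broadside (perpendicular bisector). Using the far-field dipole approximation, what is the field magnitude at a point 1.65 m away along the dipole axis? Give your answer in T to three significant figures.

B ≈ 4.37×10⁻⁷ T

Dipole fields scale as 1/r³ in the far field.
The axial field is twice the equatorial field at the same r, so the geometry factor is 2/1.
B₂ = B₁ · (2/1) · (r₁/r₂)³ = 1.43×10⁻⁷ · 2 · (1.90/1.65)³.
(r₁/r₂)³ = (1.152)³ = 1.527.
B₂ ≈ 4.367×10⁻⁷ T.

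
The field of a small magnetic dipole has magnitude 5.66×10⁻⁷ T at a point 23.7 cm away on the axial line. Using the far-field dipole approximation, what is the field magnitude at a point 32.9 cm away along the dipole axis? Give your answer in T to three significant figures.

B ≈ 2.12×10⁻⁷ T

Dipole fields scale as 1/r³ in the far field; the geometry is the same at both points.
B₂ = B₁ · (r₁/r₂)³ = 5.66×10⁻⁷ · (23.7/32.9)³.
(r₁/r₂)³ = (0.7204)³ = 0.3738.
B₂ ≈ 2.116×10⁻⁷ T.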